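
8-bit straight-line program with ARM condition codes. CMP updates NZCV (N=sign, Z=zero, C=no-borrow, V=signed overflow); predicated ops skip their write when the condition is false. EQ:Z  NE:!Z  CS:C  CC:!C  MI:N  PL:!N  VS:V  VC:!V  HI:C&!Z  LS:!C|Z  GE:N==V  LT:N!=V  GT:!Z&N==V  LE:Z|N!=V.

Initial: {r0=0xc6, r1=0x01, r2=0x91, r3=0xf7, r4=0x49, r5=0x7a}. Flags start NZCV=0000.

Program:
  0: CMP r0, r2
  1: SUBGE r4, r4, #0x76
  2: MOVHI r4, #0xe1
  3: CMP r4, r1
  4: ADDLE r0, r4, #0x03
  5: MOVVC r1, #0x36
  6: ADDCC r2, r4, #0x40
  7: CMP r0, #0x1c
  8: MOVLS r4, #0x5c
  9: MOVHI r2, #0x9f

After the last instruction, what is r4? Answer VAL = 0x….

VAL = 0xe1

[0] flags=0010 → (cmp)
[1] flags=0010 GE?T → r4=0xd3
[2] flags=0010 HI?T → r4=0xe1
[3] flags=1010 → (cmp)
[4] flags=1010 LE?T → r0=0xe4
[5] flags=1010 VC?T → r1=0x36
[6] flags=1010 CC?F → skip
[7] flags=1010 → (cmp)
[8] flags=1010 LS?F → skip
[9] flags=1010 HI?T → r2=0x9f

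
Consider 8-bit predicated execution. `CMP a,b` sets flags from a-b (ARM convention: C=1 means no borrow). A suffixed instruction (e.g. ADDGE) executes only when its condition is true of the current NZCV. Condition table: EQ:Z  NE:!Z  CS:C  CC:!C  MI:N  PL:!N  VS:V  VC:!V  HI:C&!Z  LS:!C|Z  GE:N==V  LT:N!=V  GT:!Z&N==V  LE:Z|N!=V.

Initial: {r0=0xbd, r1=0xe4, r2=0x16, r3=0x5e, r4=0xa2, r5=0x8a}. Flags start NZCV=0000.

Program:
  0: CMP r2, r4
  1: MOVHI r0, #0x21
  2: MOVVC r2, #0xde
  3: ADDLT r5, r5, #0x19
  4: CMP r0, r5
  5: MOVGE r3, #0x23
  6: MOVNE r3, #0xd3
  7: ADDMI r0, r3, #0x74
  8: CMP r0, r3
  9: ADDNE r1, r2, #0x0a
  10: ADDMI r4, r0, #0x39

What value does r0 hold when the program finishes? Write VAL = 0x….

VAL = 0xbd

0: ✓ CMP  NZCV=0000
1: · MOVHI
2: ✓ MOVVC  r2←0xde
3: · ADDLT
4: ✓ CMP  NZCV=0010
5: ✓ MOVGE  r3←0x23
6: ✓ MOVNE  r3←0xd3
7: · ADDMI
8: ✓ CMP  NZCV=1000
9: ✓ ADDNE  r1←0xe8
10: ✓ ADDMI  r4←0xf6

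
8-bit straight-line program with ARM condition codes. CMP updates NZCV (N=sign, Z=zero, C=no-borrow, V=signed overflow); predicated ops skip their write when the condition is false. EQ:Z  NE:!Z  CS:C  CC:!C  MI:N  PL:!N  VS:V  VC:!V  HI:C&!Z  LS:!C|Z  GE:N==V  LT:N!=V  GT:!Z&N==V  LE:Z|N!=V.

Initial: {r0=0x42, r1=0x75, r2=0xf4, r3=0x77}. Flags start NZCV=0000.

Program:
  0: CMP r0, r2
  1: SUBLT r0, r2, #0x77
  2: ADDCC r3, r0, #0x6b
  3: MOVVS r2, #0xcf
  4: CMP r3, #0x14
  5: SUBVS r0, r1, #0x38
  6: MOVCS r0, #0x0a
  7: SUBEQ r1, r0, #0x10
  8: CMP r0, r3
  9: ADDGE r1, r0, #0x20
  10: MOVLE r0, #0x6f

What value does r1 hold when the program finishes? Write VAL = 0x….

[0] flags=0000 → (cmp)
[1] flags=0000 LT?F → skip
[2] flags=0000 CC?T → r3=0xad
[3] flags=0000 VS?F → skip
[4] flags=1010 → (cmp)
[5] flags=1010 VS?F → skip
[6] flags=1010 CS?T → r0=0x0a
[7] flags=1010 EQ?F → skip
[8] flags=0000 → (cmp)
[9] flags=0000 GE?T → r1=0x2a
[10] flags=0000 LE?F → skip

VAL = 0x2a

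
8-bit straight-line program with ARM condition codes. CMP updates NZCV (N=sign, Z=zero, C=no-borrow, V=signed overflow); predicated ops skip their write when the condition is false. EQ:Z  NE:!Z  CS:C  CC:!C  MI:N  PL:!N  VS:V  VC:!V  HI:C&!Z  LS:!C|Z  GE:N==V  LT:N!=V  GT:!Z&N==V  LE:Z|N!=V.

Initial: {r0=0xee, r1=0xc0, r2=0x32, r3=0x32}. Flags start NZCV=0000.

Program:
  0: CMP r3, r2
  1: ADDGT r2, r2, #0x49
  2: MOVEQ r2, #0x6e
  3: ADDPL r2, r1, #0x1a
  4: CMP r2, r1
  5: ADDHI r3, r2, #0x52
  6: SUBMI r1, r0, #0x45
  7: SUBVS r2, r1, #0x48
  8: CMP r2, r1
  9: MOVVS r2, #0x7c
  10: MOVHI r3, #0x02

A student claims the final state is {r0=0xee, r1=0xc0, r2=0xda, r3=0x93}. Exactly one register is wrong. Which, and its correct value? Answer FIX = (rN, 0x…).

[0] flags=0110 → (cmp)
[1] flags=0110 GT?F → skip
[2] flags=0110 EQ?T → r2=0x6e
[3] flags=0110 PL?T → r2=0xda
[4] flags=0010 → (cmp)
[5] flags=0010 HI?T → r3=0x2c
[6] flags=0010 MI?F → skip
[7] flags=0010 VS?F → skip
[8] flags=0010 → (cmp)
[9] flags=0010 VS?F → skip
[10] flags=0010 HI?T → r3=0x02

FIX = (r3, 0x02)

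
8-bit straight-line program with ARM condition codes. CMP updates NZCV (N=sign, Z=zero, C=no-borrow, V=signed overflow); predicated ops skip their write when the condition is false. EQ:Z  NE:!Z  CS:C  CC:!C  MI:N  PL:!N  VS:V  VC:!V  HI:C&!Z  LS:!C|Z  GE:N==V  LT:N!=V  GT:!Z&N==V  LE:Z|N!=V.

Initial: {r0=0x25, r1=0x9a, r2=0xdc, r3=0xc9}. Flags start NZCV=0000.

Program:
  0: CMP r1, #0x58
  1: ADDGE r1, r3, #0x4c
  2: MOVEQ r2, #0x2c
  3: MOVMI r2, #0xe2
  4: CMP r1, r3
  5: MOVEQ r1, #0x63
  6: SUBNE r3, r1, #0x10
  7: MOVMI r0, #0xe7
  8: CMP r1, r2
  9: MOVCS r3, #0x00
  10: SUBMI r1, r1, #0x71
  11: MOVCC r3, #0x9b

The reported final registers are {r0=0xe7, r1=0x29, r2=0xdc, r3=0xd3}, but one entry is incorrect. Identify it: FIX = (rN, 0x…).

FIX = (r3, 0x9b)

0: ✓ CMP  NZCV=0011
1: · ADDGE
2: · MOVEQ
3: · MOVMI
4: ✓ CMP  NZCV=1000
5: · MOVEQ
6: ✓ SUBNE  r3←0x8a
7: ✓ MOVMI  r0←0xe7
8: ✓ CMP  NZCV=1000
9: · MOVCS
10: ✓ SUBMI  r1←0x29
11: ✓ MOVCC  r3←0x9b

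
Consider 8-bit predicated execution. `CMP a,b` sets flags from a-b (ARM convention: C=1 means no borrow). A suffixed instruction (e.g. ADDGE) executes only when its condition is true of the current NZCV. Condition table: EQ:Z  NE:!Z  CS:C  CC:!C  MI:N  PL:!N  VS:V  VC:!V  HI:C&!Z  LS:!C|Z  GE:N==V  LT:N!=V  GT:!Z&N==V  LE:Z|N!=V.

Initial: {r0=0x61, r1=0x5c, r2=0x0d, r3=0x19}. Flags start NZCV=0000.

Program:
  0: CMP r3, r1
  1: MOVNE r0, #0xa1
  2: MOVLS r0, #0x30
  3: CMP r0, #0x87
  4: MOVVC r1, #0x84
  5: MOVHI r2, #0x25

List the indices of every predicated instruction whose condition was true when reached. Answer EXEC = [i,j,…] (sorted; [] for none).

EXEC = [1,2]

0: ✓ CMP  NZCV=1000
1: ✓ MOVNE  r0←0xa1
2: ✓ MOVLS  r0←0x30
3: ✓ CMP  NZCV=1001
4: · MOVVC
5: · MOVHI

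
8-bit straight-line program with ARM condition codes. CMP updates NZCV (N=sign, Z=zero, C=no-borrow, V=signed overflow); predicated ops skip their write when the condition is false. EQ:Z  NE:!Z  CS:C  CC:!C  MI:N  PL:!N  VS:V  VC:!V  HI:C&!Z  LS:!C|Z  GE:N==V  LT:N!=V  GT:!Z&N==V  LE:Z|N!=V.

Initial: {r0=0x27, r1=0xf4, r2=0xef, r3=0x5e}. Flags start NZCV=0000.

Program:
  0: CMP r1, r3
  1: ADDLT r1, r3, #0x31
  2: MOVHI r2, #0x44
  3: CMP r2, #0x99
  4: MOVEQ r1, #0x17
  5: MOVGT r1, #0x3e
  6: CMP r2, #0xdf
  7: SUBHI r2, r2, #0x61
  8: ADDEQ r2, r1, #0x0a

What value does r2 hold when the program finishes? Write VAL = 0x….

[0] flags=1010 → (cmp)
[1] flags=1010 LT?T → r1=0x8f
[2] flags=1010 HI?T → r2=0x44
[3] flags=1001 → (cmp)
[4] flags=1001 EQ?F → skip
[5] flags=1001 GT?T → r1=0x3e
[6] flags=0000 → (cmp)
[7] flags=0000 HI?F → skip
[8] flags=0000 EQ?F → skip

VAL = 0x44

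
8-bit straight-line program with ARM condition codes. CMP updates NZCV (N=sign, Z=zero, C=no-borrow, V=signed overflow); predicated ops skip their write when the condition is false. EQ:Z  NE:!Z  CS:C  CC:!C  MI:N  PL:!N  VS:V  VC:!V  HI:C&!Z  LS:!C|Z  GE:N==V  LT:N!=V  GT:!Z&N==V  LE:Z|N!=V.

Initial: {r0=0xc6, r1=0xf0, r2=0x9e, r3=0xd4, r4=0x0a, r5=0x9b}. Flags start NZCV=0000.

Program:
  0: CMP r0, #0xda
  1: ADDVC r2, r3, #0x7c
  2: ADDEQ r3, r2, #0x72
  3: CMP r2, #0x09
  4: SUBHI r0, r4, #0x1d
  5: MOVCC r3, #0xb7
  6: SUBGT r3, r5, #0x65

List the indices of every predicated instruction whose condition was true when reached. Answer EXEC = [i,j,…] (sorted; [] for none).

[0] flags=1000 → (cmp)
[1] flags=1000 VC?T → r2=0x50
[2] flags=1000 EQ?F → skip
[3] flags=0010 → (cmp)
[4] flags=0010 HI?T → r0=0xed
[5] flags=0010 CC?F → skip
[6] flags=0010 GT?T → r3=0x36

EXEC = [1,4,6]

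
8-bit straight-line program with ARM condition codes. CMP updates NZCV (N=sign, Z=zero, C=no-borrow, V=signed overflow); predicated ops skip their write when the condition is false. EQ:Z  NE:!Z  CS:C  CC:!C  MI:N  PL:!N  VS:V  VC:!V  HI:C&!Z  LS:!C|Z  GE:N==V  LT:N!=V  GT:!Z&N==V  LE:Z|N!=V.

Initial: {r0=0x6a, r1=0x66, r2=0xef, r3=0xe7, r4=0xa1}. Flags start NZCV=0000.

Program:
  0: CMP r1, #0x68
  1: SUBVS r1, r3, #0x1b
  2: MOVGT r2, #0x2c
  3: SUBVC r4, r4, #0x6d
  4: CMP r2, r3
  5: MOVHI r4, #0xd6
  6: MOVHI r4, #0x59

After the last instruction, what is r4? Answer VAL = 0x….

VAL = 0x59

[0] flags=1000 → (cmp)
[1] flags=1000 VS?F → skip
[2] flags=1000 GT?F → skip
[3] flags=1000 VC?T → r4=0x34
[4] flags=0010 → (cmp)
[5] flags=0010 HI?T → r4=0xd6
[6] flags=0010 HI?T → r4=0x59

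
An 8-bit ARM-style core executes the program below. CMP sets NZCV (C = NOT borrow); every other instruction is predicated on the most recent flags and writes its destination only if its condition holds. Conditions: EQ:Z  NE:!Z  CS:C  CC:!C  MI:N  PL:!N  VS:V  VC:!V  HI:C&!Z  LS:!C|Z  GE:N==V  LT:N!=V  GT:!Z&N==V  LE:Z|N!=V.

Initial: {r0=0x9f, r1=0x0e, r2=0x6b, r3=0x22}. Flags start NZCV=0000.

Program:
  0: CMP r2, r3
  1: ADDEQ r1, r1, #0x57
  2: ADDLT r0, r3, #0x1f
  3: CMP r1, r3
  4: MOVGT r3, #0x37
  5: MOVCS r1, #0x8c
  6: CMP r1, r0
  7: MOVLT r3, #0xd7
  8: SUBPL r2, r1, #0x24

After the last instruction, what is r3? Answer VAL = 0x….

VAL = 0x22

0: ✓ CMP  NZCV=0010
1: · ADDEQ
2: · ADDLT
3: ✓ CMP  NZCV=1000
4: · MOVGT
5: · MOVCS
6: ✓ CMP  NZCV=0000
7: · MOVLT
8: ✓ SUBPL  r2←0xea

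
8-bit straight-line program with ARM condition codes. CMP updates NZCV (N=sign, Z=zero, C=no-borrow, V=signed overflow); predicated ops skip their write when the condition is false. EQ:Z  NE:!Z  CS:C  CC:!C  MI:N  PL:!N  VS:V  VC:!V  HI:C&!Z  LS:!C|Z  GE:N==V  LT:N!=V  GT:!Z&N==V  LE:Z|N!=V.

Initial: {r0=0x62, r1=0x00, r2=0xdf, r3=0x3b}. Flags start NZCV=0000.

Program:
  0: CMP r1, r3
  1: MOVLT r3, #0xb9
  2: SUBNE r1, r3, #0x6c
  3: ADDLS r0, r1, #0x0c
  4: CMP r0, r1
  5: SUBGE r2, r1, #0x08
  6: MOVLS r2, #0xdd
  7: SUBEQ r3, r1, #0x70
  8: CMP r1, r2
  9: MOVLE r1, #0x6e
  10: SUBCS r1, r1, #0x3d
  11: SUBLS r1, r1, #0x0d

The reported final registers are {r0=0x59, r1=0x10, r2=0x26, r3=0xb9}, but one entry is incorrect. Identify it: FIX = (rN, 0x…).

[0] flags=1000 → (cmp)
[1] flags=1000 LT?T → r3=0xb9
[2] flags=1000 NE?T → r1=0x4d
[3] flags=1000 LS?T → r0=0x59
[4] flags=0010 → (cmp)
[5] flags=0010 GE?T → r2=0x45
[6] flags=0010 LS?F → skip
[7] flags=0010 EQ?F → skip
[8] flags=0010 → (cmp)
[9] flags=0010 LE?F → skip
[10] flags=0010 CS?T → r1=0x10
[11] flags=0010 LS?F → skip

FIX = (r2, 0x45)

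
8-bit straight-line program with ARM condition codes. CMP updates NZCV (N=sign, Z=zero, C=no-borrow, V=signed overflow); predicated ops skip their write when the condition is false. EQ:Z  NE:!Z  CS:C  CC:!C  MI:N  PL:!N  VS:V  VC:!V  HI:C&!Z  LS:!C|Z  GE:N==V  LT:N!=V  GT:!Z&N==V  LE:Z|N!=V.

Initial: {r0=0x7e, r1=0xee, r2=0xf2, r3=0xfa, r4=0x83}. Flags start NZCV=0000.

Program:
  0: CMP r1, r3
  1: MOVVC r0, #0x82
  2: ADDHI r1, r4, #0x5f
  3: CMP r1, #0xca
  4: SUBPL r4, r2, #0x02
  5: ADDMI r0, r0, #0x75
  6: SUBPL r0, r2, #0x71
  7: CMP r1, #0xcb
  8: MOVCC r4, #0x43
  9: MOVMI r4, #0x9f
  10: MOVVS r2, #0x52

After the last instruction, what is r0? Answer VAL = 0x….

VAL = 0x81

0: ✓ CMP  NZCV=1000
1: ✓ MOVVC  r0←0x82
2: · ADDHI
3: ✓ CMP  NZCV=0010
4: ✓ SUBPL  r4←0xf0
5: · ADDMI
6: ✓ SUBPL  r0←0x81
7: ✓ CMP  NZCV=0010
8: · MOVCC
9: · MOVMI
10: · MOVVS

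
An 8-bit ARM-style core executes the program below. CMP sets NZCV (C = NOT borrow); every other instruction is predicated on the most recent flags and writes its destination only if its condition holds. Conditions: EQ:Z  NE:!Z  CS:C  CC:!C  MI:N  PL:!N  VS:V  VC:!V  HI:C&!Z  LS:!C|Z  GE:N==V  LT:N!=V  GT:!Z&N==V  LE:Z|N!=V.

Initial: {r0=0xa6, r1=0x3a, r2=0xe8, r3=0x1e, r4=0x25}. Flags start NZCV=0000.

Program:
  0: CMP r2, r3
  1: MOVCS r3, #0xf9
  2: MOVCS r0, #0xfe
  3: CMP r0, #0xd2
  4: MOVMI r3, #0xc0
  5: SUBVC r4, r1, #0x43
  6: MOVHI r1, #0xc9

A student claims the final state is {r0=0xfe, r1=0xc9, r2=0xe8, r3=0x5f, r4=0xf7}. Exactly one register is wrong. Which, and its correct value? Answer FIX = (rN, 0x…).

FIX = (r3, 0xf9)

0: ✓ CMP  NZCV=1010
1: ✓ MOVCS  r3←0xf9
2: ✓ MOVCS  r0←0xfe
3: ✓ CMP  NZCV=0010
4: · MOVMI
5: ✓ SUBVC  r4←0xf7
6: ✓ MOVHI  r1←0xc9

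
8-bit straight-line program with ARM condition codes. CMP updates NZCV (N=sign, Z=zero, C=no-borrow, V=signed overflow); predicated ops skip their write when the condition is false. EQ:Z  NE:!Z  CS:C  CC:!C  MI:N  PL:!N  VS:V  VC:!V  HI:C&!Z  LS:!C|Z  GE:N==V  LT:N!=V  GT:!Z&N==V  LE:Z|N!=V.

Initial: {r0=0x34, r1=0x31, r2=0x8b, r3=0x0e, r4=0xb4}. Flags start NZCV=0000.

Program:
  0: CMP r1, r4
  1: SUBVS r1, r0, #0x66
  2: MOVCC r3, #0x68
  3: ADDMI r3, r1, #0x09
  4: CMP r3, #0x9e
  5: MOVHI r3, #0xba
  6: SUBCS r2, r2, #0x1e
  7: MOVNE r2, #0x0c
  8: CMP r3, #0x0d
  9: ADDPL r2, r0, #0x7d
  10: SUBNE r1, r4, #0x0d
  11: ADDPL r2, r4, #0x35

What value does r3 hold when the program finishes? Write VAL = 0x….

VAL = 0x68

[0] flags=0000 → (cmp)
[1] flags=0000 VS?F → skip
[2] flags=0000 CC?T → r3=0x68
[3] flags=0000 MI?F → skip
[4] flags=1001 → (cmp)
[5] flags=1001 HI?F → skip
[6] flags=1001 CS?F → skip
[7] flags=1001 NE?T → r2=0x0c
[8] flags=0010 → (cmp)
[9] flags=0010 PL?T → r2=0xb1
[10] flags=0010 NE?T → r1=0xa7
[11] flags=0010 PL?T → r2=0xe9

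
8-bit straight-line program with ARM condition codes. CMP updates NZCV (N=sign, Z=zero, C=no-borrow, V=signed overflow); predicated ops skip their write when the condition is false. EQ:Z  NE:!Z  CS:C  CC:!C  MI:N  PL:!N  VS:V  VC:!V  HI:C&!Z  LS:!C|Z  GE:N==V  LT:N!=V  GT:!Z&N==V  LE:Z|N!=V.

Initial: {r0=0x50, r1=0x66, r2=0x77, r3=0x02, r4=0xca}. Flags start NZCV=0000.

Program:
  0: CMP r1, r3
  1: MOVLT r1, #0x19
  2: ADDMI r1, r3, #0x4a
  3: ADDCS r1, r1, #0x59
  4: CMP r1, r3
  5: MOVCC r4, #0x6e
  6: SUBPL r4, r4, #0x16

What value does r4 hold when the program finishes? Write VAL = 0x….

0: ✓ CMP  NZCV=0010
1: · MOVLT
2: · ADDMI
3: ✓ ADDCS  r1←0xbf
4: ✓ CMP  NZCV=1010
5: · MOVCC
6: · SUBPL

VAL = 0xca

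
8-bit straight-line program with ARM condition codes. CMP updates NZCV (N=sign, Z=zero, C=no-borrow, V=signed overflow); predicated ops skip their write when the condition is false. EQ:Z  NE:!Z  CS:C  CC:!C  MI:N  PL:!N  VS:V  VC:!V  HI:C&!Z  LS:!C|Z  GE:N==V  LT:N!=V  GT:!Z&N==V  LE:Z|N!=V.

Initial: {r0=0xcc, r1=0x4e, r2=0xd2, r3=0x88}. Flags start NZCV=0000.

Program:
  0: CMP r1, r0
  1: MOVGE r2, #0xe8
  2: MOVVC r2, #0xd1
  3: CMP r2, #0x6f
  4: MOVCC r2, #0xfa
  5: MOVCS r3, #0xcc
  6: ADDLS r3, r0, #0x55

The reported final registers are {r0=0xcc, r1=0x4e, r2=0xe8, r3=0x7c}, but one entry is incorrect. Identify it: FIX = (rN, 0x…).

0: ✓ CMP  NZCV=1001
1: ✓ MOVGE  r2←0xe8
2: · MOVVC
3: ✓ CMP  NZCV=0011
4: · MOVCC
5: ✓ MOVCS  r3←0xcc
6: · ADDLS

FIX = (r3, 0xcc)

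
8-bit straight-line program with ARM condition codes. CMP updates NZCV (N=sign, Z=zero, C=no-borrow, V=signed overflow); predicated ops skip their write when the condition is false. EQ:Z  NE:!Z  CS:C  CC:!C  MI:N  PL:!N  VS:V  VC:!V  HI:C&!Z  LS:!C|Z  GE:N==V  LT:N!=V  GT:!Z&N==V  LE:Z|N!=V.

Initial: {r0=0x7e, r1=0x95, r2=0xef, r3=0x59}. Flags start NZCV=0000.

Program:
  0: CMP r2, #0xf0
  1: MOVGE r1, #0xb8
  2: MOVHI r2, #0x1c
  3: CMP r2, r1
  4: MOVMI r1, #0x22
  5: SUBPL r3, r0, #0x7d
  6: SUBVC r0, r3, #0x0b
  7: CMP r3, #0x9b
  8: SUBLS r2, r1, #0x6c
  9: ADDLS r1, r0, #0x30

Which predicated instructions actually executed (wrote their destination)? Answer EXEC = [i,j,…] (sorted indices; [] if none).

0: ✓ CMP  NZCV=1000
1: · MOVGE
2: · MOVHI
3: ✓ CMP  NZCV=0010
4: · MOVMI
5: ✓ SUBPL  r3←0x01
6: ✓ SUBVC  r0←0xf6
7: ✓ CMP  NZCV=0000
8: ✓ SUBLS  r2←0x29
9: ✓ ADDLS  r1←0x26

EXEC = [5,6,8,9]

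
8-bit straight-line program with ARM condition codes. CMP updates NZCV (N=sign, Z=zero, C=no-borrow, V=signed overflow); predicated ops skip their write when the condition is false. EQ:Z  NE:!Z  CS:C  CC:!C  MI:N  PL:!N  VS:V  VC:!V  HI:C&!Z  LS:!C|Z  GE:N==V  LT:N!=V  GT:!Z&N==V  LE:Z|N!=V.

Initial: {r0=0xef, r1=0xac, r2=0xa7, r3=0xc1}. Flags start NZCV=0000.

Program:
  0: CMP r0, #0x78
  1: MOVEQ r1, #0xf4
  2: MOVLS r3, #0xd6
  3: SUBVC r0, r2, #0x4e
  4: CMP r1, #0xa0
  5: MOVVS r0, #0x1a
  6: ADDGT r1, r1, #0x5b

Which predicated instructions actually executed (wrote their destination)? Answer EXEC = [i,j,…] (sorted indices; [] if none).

EXEC = [6]

0: ✓ CMP  NZCV=0011
1: · MOVEQ
2: · MOVLS
3: · SUBVC
4: ✓ CMP  NZCV=0010
5: · MOVVS
6: ✓ ADDGT  r1←0x07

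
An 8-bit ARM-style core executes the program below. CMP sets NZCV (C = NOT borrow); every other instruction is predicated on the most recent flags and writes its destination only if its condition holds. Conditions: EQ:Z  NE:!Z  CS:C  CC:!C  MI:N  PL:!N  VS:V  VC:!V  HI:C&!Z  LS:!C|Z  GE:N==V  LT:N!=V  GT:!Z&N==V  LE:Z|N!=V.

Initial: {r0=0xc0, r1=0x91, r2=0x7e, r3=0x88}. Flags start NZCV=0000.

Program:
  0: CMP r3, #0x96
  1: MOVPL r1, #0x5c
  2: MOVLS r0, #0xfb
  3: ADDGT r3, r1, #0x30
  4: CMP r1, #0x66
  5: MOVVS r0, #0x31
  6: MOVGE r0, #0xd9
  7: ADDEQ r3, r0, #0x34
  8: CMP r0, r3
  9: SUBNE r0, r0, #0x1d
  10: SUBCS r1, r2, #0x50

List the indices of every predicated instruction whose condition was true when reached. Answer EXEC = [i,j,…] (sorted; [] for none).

EXEC = [2,5,9]

0: ✓ CMP  NZCV=1000
1: · MOVPL
2: ✓ MOVLS  r0←0xfb
3: · ADDGT
4: ✓ CMP  NZCV=0011
5: ✓ MOVVS  r0←0x31
6: · MOVGE
7: · ADDEQ
8: ✓ CMP  NZCV=1001
9: ✓ SUBNE  r0←0x14
10: · SUBCS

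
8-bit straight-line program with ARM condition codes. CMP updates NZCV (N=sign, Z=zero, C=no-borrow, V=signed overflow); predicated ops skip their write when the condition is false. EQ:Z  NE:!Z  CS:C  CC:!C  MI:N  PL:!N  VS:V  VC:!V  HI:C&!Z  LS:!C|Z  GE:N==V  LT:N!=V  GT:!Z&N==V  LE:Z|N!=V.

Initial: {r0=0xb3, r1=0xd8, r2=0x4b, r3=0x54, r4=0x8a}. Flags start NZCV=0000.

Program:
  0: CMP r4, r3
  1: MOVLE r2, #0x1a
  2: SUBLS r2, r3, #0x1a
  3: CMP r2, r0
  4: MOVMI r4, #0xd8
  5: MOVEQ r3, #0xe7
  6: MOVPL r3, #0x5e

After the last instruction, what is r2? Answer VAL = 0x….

[0] flags=0011 → (cmp)
[1] flags=0011 LE?T → r2=0x1a
[2] flags=0011 LS?F → skip
[3] flags=0000 → (cmp)
[4] flags=0000 MI?F → skip
[5] flags=0000 EQ?F → skip
[6] flags=0000 PL?T → r3=0x5e

VAL = 0x1a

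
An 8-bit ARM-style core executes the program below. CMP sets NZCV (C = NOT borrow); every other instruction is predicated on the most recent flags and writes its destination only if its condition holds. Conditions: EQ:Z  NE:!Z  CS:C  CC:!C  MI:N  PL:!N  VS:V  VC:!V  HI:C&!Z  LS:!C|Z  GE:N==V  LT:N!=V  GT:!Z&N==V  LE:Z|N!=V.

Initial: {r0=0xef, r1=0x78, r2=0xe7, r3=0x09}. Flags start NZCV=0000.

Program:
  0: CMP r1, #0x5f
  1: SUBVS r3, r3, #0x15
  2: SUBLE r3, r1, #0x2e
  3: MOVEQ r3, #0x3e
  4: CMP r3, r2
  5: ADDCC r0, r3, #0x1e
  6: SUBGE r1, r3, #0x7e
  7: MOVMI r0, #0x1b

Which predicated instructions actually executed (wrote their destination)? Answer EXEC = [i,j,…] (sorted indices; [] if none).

[0] flags=0010 → (cmp)
[1] flags=0010 VS?F → skip
[2] flags=0010 LE?F → skip
[3] flags=0010 EQ?F → skip
[4] flags=0000 → (cmp)
[5] flags=0000 CC?T → r0=0x27
[6] flags=0000 GE?T → r1=0x8b
[7] flags=0000 MI?F → skip

EXEC = [5,6]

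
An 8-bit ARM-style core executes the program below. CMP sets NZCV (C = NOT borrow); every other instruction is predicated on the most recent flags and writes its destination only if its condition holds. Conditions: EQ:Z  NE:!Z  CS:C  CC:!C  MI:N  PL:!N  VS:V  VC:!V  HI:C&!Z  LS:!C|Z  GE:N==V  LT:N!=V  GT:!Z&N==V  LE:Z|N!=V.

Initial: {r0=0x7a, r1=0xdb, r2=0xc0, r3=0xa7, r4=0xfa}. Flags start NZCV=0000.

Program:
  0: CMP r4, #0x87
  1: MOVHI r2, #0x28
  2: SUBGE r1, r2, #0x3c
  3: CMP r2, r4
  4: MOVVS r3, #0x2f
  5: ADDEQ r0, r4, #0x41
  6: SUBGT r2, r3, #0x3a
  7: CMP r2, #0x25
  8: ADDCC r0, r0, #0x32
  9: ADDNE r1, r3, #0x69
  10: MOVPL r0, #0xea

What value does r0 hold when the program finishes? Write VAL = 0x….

[0] flags=0010 → (cmp)
[1] flags=0010 HI?T → r2=0x28
[2] flags=0010 GE?T → r1=0xec
[3] flags=0000 → (cmp)
[4] flags=0000 VS?F → skip
[5] flags=0000 EQ?F → skip
[6] flags=0000 GT?T → r2=0x6d
[7] flags=0010 → (cmp)
[8] flags=0010 CC?F → skip
[9] flags=0010 NE?T → r1=0x10
[10] flags=0010 PL?T → r0=0xea

VAL = 0xea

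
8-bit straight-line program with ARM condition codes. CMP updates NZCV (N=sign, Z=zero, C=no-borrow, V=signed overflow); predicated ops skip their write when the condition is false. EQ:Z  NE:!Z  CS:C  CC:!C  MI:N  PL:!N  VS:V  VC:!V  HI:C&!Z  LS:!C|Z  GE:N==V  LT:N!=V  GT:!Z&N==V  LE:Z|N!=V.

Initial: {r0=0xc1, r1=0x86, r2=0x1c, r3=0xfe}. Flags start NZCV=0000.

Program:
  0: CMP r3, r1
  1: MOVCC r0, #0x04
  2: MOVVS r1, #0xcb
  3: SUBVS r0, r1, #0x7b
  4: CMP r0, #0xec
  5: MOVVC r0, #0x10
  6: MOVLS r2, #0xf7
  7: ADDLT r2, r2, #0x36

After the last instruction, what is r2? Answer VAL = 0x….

0: ✓ CMP  NZCV=0010
1: · MOVCC
2: · MOVVS
3: · SUBVS
4: ✓ CMP  NZCV=1000
5: ✓ MOVVC  r0←0x10
6: ✓ MOVLS  r2←0xf7
7: ✓ ADDLT  r2←0x2d

VAL = 0x2d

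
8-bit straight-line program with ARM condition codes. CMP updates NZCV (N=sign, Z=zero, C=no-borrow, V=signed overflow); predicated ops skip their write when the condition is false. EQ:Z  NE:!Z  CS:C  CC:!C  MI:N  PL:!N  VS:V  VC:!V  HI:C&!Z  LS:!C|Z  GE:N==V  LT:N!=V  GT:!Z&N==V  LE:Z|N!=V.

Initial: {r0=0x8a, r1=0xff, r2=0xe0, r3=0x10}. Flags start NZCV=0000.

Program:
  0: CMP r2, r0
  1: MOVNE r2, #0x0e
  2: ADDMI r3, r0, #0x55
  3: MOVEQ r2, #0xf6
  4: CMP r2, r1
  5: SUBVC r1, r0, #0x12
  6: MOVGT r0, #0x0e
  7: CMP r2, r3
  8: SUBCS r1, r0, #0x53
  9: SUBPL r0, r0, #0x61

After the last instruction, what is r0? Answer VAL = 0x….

VAL = 0x0e

0: ✓ CMP  NZCV=0010
1: ✓ MOVNE  r2←0x0e
2: · ADDMI
3: · MOVEQ
4: ✓ CMP  NZCV=0000
5: ✓ SUBVC  r1←0x78
6: ✓ MOVGT  r0←0x0e
7: ✓ CMP  NZCV=1000
8: · SUBCS
9: · SUBPL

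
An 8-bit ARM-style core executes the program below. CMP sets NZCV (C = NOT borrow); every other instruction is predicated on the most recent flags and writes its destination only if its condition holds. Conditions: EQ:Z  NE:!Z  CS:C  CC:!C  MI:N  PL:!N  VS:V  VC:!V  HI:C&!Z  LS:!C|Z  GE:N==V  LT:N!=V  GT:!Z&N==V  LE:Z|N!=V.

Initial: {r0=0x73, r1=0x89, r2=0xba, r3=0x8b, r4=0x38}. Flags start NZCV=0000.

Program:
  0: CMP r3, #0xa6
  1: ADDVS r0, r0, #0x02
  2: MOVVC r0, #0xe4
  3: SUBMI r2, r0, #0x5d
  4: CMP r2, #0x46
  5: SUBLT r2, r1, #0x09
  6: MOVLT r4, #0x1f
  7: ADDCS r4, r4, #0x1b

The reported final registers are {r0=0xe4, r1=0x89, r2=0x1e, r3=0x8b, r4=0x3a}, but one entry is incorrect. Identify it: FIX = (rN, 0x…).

FIX = (r2, 0x80)

0: ✓ CMP  NZCV=1000
1: · ADDVS
2: ✓ MOVVC  r0←0xe4
3: ✓ SUBMI  r2←0x87
4: ✓ CMP  NZCV=0011
5: ✓ SUBLT  r2←0x80
6: ✓ MOVLT  r4←0x1f
7: ✓ ADDCS  r4←0x3a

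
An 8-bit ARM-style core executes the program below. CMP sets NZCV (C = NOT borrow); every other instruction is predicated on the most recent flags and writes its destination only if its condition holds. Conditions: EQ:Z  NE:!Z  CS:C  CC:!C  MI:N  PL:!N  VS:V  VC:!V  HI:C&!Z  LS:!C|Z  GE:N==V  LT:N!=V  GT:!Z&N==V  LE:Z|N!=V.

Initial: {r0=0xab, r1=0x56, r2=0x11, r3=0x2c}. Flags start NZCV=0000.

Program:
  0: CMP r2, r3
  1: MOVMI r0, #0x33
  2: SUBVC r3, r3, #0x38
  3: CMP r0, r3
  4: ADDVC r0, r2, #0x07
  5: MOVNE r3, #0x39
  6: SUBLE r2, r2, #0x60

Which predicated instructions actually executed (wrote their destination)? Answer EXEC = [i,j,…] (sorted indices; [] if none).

0: ✓ CMP  NZCV=1000
1: ✓ MOVMI  r0←0x33
2: ✓ SUBVC  r3←0xf4
3: ✓ CMP  NZCV=0000
4: ✓ ADDVC  r0←0x18
5: ✓ MOVNE  r3←0x39
6: · SUBLE

EXEC = [1,2,4,5]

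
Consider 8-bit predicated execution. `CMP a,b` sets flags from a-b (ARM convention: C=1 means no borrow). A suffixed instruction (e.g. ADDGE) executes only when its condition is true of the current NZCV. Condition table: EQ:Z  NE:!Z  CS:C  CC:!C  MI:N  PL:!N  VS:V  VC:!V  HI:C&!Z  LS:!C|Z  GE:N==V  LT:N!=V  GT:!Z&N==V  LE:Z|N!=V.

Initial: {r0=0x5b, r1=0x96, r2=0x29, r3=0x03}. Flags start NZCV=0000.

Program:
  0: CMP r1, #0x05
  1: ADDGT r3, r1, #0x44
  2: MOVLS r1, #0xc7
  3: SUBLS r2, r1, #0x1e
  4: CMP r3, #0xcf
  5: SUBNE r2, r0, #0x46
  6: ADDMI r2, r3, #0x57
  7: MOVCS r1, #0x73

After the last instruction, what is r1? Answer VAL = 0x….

[0] flags=1010 → (cmp)
[1] flags=1010 GT?F → skip
[2] flags=1010 LS?F → skip
[3] flags=1010 LS?F → skip
[4] flags=0000 → (cmp)
[5] flags=0000 NE?T → r2=0x15
[6] flags=0000 MI?F → skip
[7] flags=0000 CS?F → skip

VAL = 0x96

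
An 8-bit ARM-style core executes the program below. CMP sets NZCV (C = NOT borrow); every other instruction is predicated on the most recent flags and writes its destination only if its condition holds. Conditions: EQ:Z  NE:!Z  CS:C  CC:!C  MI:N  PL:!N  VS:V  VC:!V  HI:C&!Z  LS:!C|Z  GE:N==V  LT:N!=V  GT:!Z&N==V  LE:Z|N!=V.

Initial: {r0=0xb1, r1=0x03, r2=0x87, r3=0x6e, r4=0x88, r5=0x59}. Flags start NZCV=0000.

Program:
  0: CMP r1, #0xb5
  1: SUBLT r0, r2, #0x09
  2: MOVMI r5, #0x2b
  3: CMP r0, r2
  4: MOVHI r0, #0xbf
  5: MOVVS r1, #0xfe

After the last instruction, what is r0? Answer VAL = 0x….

[0] flags=0000 → (cmp)
[1] flags=0000 LT?F → skip
[2] flags=0000 MI?F → skip
[3] flags=0010 → (cmp)
[4] flags=0010 HI?T → r0=0xbf
[5] flags=0010 VS?F → skip

VAL = 0xbf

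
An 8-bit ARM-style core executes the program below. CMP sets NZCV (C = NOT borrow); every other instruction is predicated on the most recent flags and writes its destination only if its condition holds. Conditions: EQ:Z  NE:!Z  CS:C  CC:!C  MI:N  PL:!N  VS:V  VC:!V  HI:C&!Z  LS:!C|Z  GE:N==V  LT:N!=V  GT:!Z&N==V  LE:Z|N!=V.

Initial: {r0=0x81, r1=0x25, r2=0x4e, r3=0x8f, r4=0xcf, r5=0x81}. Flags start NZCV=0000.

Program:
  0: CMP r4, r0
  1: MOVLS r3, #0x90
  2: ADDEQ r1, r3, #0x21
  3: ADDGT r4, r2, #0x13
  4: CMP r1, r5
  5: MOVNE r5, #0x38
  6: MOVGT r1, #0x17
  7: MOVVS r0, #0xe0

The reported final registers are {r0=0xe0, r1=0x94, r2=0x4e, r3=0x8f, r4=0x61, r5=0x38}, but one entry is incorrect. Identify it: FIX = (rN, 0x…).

FIX = (r1, 0x17)

[0] flags=0010 → (cmp)
[1] flags=0010 LS?F → skip
[2] flags=0010 EQ?F → skip
[3] flags=0010 GT?T → r4=0x61
[4] flags=1001 → (cmp)
[5] flags=1001 NE?T → r5=0x38
[6] flags=1001 GT?T → r1=0x17
[7] flags=1001 VS?T → r0=0xe0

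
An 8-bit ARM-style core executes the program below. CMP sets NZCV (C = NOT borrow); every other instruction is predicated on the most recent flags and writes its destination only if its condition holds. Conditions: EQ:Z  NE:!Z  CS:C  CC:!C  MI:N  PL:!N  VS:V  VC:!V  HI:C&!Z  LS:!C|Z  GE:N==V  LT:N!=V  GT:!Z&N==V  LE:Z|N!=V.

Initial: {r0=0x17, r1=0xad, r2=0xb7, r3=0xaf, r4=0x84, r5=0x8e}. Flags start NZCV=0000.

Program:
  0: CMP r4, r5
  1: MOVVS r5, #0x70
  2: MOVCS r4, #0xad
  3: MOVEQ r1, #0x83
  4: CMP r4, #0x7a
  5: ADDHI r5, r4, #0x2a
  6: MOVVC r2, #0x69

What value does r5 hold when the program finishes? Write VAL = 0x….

VAL = 0xae

[0] flags=1000 → (cmp)
[1] flags=1000 VS?F → skip
[2] flags=1000 CS?F → skip
[3] flags=1000 EQ?F → skip
[4] flags=0011 → (cmp)
[5] flags=0011 HI?T → r5=0xae
[6] flags=0011 VC?F → skip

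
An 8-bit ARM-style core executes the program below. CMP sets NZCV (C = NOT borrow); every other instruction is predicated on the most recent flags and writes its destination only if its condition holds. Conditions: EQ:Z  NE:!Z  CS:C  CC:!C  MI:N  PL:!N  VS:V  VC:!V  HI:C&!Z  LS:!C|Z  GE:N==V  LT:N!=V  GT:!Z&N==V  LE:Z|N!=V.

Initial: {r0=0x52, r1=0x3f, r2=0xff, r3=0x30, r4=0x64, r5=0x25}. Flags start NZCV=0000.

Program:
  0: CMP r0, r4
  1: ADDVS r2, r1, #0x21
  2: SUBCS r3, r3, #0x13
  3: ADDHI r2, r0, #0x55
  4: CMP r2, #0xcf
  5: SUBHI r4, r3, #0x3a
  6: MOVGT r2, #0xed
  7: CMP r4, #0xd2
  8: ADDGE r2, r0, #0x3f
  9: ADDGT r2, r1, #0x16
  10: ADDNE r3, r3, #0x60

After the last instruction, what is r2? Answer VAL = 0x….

VAL = 0x55

[0] flags=1000 → (cmp)
[1] flags=1000 VS?F → skip
[2] flags=1000 CS?F → skip
[3] flags=1000 HI?F → skip
[4] flags=0010 → (cmp)
[5] flags=0010 HI?T → r4=0xf6
[6] flags=0010 GT?T → r2=0xed
[7] flags=0010 → (cmp)
[8] flags=0010 GE?T → r2=0x91
[9] flags=0010 GT?T → r2=0x55
[10] flags=0010 NE?T → r3=0x90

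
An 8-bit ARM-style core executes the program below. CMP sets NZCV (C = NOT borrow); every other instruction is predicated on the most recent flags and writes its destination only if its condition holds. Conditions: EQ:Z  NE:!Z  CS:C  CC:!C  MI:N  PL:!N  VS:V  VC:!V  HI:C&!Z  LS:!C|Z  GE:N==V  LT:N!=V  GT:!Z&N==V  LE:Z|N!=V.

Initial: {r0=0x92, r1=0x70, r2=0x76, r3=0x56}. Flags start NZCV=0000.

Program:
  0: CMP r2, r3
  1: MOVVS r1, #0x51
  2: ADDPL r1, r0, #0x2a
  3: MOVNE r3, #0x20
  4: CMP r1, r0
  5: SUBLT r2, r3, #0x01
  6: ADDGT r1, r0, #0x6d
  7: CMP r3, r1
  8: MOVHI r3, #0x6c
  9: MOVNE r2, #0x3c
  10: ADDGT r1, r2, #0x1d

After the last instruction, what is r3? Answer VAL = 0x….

0: ✓ CMP  NZCV=0010
1: · MOVVS
2: ✓ ADDPL  r1←0xbc
3: ✓ MOVNE  r3←0x20
4: ✓ CMP  NZCV=0010
5: · SUBLT
6: ✓ ADDGT  r1←0xff
7: ✓ CMP  NZCV=0000
8: · MOVHI
9: ✓ MOVNE  r2←0x3c
10: ✓ ADDGT  r1←0x59

VAL = 0x20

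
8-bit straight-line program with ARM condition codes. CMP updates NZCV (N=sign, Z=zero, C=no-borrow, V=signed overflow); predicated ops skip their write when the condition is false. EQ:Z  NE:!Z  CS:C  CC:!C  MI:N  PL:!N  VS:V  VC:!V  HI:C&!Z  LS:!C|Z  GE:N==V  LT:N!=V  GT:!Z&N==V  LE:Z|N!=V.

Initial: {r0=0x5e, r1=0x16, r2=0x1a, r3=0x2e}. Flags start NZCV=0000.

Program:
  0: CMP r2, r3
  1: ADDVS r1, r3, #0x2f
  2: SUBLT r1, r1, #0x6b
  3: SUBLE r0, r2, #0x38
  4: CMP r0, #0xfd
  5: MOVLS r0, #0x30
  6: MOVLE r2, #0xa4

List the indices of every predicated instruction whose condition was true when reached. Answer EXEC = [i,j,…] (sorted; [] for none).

[0] flags=1000 → (cmp)
[1] flags=1000 VS?F → skip
[2] flags=1000 LT?T → r1=0xab
[3] flags=1000 LE?T → r0=0xe2
[4] flags=1000 → (cmp)
[5] flags=1000 LS?T → r0=0x30
[6] flags=1000 LE?T → r2=0xa4

EXEC = [2,3,5,6]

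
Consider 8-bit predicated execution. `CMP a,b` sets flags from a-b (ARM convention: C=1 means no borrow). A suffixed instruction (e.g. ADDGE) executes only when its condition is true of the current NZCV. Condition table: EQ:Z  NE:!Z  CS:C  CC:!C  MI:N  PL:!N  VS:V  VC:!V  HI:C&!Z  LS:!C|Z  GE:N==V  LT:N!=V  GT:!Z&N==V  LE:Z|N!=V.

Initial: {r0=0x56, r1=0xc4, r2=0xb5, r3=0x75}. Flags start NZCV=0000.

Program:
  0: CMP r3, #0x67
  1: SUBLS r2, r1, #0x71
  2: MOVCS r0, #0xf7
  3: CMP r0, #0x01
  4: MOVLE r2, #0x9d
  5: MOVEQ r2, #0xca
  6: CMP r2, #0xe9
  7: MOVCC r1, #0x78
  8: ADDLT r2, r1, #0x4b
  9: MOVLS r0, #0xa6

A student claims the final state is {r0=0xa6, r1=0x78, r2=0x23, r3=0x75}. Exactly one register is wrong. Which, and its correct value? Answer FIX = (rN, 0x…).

[0] flags=0010 → (cmp)
[1] flags=0010 LS?F → skip
[2] flags=0010 CS?T → r0=0xf7
[3] flags=1010 → (cmp)
[4] flags=1010 LE?T → r2=0x9d
[5] flags=1010 EQ?F → skip
[6] flags=1000 → (cmp)
[7] flags=1000 CC?T → r1=0x78
[8] flags=1000 LT?T → r2=0xc3
[9] flags=1000 LS?T → r0=0xa6

FIX = (r2, 0xc3)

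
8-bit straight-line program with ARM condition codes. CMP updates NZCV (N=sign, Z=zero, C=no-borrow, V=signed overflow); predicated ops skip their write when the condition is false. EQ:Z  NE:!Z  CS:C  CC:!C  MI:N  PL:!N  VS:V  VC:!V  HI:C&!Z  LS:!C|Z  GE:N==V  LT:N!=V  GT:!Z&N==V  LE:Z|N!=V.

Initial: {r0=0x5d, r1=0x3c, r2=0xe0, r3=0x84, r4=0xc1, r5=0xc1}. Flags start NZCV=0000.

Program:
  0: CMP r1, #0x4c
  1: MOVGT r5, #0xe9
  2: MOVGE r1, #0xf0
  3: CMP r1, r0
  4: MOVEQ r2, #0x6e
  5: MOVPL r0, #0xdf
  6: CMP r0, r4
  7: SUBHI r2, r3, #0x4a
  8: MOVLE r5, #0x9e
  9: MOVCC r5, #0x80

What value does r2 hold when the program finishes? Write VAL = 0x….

VAL = 0xe0

0: ✓ CMP  NZCV=1000
1: · MOVGT
2: · MOVGE
3: ✓ CMP  NZCV=1000
4: · MOVEQ
5: · MOVPL
6: ✓ CMP  NZCV=1001
7: · SUBHI
8: · MOVLE
9: ✓ MOVCC  r5←0x80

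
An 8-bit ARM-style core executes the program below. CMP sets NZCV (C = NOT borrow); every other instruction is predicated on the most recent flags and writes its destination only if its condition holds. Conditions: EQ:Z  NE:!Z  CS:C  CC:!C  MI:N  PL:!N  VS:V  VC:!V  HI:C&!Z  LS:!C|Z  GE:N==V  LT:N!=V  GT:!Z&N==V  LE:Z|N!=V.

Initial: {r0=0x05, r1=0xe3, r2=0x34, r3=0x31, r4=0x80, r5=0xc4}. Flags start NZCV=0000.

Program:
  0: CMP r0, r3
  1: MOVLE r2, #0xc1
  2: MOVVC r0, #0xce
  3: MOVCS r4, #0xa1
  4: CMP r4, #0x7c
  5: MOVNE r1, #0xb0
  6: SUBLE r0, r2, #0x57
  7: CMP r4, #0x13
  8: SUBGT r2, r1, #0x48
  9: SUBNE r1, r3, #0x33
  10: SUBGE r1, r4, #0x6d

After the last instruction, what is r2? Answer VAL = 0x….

[0] flags=1000 → (cmp)
[1] flags=1000 LE?T → r2=0xc1
[2] flags=1000 VC?T → r0=0xce
[3] flags=1000 CS?F → skip
[4] flags=0011 → (cmp)
[5] flags=0011 NE?T → r1=0xb0
[6] flags=0011 LE?T → r0=0x6a
[7] flags=0011 → (cmp)
[8] flags=0011 GT?F → skip
[9] flags=0011 NE?T → r1=0xfe
[10] flags=0011 GE?F → skip

VAL = 0xc1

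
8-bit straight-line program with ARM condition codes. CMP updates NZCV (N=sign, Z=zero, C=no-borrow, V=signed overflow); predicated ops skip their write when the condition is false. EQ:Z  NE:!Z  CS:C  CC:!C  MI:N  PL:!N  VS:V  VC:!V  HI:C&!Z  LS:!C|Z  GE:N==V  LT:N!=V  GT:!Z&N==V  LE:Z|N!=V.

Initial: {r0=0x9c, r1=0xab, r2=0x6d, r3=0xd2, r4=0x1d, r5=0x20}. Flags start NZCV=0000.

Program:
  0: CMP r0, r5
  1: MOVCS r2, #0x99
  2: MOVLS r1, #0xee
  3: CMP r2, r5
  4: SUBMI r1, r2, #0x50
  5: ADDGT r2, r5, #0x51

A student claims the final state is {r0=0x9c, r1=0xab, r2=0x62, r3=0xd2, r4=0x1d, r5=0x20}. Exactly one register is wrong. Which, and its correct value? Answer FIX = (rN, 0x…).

[0] flags=0011 → (cmp)
[1] flags=0011 CS?T → r2=0x99
[2] flags=0011 LS?F → skip
[3] flags=0011 → (cmp)
[4] flags=0011 MI?F → skip
[5] flags=0011 GT?F → skip

FIX = (r2, 0x99)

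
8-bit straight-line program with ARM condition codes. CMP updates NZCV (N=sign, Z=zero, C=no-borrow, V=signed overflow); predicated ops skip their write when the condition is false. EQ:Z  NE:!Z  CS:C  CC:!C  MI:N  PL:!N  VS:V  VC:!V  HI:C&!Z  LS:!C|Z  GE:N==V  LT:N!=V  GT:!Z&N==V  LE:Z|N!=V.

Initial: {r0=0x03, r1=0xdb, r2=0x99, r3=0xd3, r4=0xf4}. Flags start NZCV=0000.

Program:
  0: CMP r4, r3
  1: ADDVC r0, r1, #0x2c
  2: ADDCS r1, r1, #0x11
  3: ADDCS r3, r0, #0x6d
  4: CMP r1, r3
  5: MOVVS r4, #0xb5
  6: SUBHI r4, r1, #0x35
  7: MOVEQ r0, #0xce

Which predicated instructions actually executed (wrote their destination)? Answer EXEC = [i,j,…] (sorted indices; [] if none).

[0] flags=0010 → (cmp)
[1] flags=0010 VC?T → r0=0x07
[2] flags=0010 CS?T → r1=0xec
[3] flags=0010 CS?T → r3=0x74
[4] flags=0011 → (cmp)
[5] flags=0011 VS?T → r4=0xb5
[6] flags=0011 HI?T → r4=0xb7
[7] flags=0011 EQ?F → skip

EXEC = [1,2,3,5,6]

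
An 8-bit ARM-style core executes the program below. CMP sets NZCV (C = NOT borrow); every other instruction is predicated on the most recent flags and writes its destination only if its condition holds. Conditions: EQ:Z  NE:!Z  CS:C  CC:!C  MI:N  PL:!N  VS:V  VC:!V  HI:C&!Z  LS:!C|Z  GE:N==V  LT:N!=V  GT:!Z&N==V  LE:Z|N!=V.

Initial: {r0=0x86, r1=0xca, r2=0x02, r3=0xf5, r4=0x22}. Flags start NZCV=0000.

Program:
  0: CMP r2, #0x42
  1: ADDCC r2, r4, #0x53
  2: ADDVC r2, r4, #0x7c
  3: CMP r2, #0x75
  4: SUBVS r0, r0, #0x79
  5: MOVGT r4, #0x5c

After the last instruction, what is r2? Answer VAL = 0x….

VAL = 0x9e

[0] flags=1000 → (cmp)
[1] flags=1000 CC?T → r2=0x75
[2] flags=1000 VC?T → r2=0x9e
[3] flags=0011 → (cmp)
[4] flags=0011 VS?T → r0=0x0d
[5] flags=0011 GT?F → skip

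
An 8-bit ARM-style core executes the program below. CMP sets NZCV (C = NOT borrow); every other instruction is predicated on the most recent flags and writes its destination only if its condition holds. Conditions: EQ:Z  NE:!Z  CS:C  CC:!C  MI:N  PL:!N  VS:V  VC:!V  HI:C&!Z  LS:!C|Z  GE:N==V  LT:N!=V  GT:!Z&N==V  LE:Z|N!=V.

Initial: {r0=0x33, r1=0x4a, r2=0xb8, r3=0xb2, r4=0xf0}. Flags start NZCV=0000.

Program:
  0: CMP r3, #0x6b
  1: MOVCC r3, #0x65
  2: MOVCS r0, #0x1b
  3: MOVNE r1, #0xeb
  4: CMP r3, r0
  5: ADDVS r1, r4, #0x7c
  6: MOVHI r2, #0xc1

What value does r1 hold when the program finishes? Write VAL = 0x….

VAL = 0xeb

0: ✓ CMP  NZCV=0011
1: · MOVCC
2: ✓ MOVCS  r0←0x1b
3: ✓ MOVNE  r1←0xeb
4: ✓ CMP  NZCV=1010
5: · ADDVS
6: ✓ MOVHI  r2←0xc1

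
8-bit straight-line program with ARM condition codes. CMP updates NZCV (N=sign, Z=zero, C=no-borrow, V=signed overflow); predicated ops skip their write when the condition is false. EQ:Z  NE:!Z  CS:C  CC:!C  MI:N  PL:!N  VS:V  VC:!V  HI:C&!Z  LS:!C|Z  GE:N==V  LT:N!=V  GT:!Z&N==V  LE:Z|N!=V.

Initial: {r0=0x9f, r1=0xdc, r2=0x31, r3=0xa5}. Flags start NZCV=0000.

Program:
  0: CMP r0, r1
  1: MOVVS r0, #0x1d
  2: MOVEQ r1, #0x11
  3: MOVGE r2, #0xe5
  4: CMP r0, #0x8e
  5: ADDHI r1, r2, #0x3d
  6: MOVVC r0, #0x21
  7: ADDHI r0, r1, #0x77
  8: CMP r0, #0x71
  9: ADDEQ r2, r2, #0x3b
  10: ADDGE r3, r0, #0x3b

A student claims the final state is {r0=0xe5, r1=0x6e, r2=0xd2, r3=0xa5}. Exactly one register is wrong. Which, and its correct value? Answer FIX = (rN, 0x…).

FIX = (r2, 0x31)

[0] flags=1000 → (cmp)
[1] flags=1000 VS?F → skip
[2] flags=1000 EQ?F → skip
[3] flags=1000 GE?F → skip
[4] flags=0010 → (cmp)
[5] flags=0010 HI?T → r1=0x6e
[6] flags=0010 VC?T → r0=0x21
[7] flags=0010 HI?T → r0=0xe5
[8] flags=0011 → (cmp)
[9] flags=0011 EQ?F → skip
[10] flags=0011 GE?F → skip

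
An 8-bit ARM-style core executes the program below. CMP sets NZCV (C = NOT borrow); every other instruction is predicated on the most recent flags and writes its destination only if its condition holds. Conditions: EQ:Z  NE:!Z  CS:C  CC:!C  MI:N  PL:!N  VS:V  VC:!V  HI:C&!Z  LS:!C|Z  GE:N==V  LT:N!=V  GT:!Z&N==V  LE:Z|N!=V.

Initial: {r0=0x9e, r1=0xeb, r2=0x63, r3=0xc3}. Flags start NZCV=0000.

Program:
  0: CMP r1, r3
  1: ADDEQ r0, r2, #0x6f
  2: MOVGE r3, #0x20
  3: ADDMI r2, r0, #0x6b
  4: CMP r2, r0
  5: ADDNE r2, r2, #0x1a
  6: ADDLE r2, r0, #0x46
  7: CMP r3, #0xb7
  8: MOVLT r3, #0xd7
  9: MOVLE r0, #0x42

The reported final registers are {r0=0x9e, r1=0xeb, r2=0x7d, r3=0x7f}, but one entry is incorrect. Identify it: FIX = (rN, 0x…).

[0] flags=0010 → (cmp)
[1] flags=0010 EQ?F → skip
[2] flags=0010 GE?T → r3=0x20
[3] flags=0010 MI?F → skip
[4] flags=1001 → (cmp)
[5] flags=1001 NE?T → r2=0x7d
[6] flags=1001 LE?F → skip
[7] flags=0000 → (cmp)
[8] flags=0000 LT?F → skip
[9] flags=0000 LE?F → skip

FIX = (r3, 0x20)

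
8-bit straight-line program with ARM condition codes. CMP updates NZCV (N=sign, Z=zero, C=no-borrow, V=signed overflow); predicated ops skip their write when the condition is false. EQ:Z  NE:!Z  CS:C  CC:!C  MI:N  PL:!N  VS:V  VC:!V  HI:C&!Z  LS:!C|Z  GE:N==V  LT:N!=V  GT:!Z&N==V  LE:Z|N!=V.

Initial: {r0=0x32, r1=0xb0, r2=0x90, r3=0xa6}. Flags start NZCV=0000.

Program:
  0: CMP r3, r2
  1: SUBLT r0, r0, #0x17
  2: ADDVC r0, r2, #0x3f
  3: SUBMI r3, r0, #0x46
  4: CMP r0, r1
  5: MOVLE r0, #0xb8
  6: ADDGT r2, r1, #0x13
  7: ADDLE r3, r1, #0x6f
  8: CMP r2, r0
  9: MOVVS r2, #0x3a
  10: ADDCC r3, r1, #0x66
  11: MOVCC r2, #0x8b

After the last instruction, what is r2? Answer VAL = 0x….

VAL = 0x8b

[0] flags=0010 → (cmp)
[1] flags=0010 LT?F → skip
[2] flags=0010 VC?T → r0=0xcf
[3] flags=0010 MI?F → skip
[4] flags=0010 → (cmp)
[5] flags=0010 LE?F → skip
[6] flags=0010 GT?T → r2=0xc3
[7] flags=0010 LE?F → skip
[8] flags=1000 → (cmp)
[9] flags=1000 VS?F → skip
[10] flags=1000 CC?T → r3=0x16
[11] flags=1000 CC?T → r2=0x8b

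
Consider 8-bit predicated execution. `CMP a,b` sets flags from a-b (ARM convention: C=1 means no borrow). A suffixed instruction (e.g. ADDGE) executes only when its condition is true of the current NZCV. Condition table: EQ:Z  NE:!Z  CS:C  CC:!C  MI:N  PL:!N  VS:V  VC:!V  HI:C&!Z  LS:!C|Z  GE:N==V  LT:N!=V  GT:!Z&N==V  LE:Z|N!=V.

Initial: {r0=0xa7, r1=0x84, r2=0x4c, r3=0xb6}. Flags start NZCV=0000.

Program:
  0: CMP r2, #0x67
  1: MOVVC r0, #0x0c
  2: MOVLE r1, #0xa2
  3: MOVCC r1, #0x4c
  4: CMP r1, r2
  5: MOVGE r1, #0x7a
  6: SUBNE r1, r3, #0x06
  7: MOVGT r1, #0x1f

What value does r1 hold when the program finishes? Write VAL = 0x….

VAL = 0x7a

[0] flags=1000 → (cmp)
[1] flags=1000 VC?T → r0=0x0c
[2] flags=1000 LE?T → r1=0xa2
[3] flags=1000 CC?T → r1=0x4c
[4] flags=0110 → (cmp)
[5] flags=0110 GE?T → r1=0x7a
[6] flags=0110 NE?F → skip
[7] flags=0110 GT?F → skip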